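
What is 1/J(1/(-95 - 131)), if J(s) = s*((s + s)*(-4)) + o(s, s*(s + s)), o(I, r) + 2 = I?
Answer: -25538/51193 ≈ -0.49886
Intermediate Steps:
o(I, r) = -2 + I
J(s) = -2 + s - 8*s**2 (J(s) = s*((s + s)*(-4)) + (-2 + s) = s*((2*s)*(-4)) + (-2 + s) = s*(-8*s) + (-2 + s) = -8*s**2 + (-2 + s) = -2 + s - 8*s**2)
1/J(1/(-95 - 131)) = 1/(-2 + 1/(-95 - 131) - 8/(-95 - 131)**2) = 1/(-2 + 1/(-226) - 8*(1/(-226))**2) = 1/(-2 - 1/226 - 8*(-1/226)**2) = 1/(-2 - 1/226 - 8*1/51076) = 1/(-2 - 1/226 - 2/12769) = 1/(-51193/25538) = -25538/51193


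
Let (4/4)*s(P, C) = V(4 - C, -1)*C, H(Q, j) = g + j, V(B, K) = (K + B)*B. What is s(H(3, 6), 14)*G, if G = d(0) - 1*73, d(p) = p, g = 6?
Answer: -112420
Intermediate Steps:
V(B, K) = B*(B + K) (V(B, K) = (B + K)*B = B*(B + K))
H(Q, j) = 6 + j
s(P, C) = C*(3 - C)*(4 - C) (s(P, C) = ((4 - C)*((4 - C) - 1))*C = ((4 - C)*(3 - C))*C = ((3 - C)*(4 - C))*C = C*(3 - C)*(4 - C))
G = -73 (G = 0 - 1*73 = 0 - 73 = -73)
s(H(3, 6), 14)*G = (14*(-4 + 14)*(-3 + 14))*(-73) = (14*10*11)*(-73) = 1540*(-73) = -112420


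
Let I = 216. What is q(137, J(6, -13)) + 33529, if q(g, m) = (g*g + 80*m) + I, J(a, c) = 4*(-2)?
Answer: 51874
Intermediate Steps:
J(a, c) = -8
q(g, m) = 216 + g² + 80*m (q(g, m) = (g*g + 80*m) + 216 = (g² + 80*m) + 216 = 216 + g² + 80*m)
q(137, J(6, -13)) + 33529 = (216 + 137² + 80*(-8)) + 33529 = (216 + 18769 - 640) + 33529 = 18345 + 33529 = 51874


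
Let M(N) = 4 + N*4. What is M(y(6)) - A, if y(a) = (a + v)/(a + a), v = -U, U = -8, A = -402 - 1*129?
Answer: 1619/3 ≈ 539.67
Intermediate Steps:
A = -531 (A = -402 - 129 = -531)
v = 8 (v = -1*(-8) = 8)
y(a) = (8 + a)/(2*a) (y(a) = (a + 8)/(a + a) = (8 + a)/((2*a)) = (8 + a)*(1/(2*a)) = (8 + a)/(2*a))
M(N) = 4 + 4*N
M(y(6)) - A = (4 + 4*((½)*(8 + 6)/6)) - 1*(-531) = (4 + 4*((½)*(⅙)*14)) + 531 = (4 + 4*(7/6)) + 531 = (4 + 14/3) + 531 = 26/3 + 531 = 1619/3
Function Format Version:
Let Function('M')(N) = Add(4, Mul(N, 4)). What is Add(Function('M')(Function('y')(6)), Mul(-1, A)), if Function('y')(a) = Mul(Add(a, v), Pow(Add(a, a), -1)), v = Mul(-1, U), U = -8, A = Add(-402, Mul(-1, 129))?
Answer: Rational(1619, 3) ≈ 539.67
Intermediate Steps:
A = -531 (A = Add(-402, -129) = -531)
v = 8 (v = Mul(-1, -8) = 8)
Function('y')(a) = Mul(Rational(1, 2), Pow(a, -1), Add(8, a)) (Function('y')(a) = Mul(Add(a, 8), Pow(Add(a, a), -1)) = Mul(Add(8, a), Pow(Mul(2, a), -1)) = Mul(Add(8, a), Mul(Rational(1, 2), Pow(a, -1))) = Mul(Rational(1, 2), Pow(a, -1), Add(8, a)))
Function('M')(N) = Add(4, Mul(4, N))
Add(Function('M')(Function('y')(6)), Mul(-1, A)) = Add(Add(4, Mul(4, Mul(Rational(1, 2), Pow(6, -1), Add(8, 6)))), Mul(-1, -531)) = Add(Add(4, Mul(4, Mul(Rational(1, 2), Rational(1, 6), 14))), 531) = Add(Add(4, Mul(4, Rational(7, 6))), 531) = Add(Add(4, Rational(14, 3)), 531) = Add(Rational(26, 3), 531) = Rational(1619, 3)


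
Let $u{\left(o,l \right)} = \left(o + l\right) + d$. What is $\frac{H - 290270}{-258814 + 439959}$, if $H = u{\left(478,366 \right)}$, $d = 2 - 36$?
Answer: $- \frac{57892}{36229} \approx -1.5979$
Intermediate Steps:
$d = -34$
$u{\left(o,l \right)} = -34 + l + o$ ($u{\left(o,l \right)} = \left(o + l\right) - 34 = \left(l + o\right) - 34 = -34 + l + o$)
$H = 810$ ($H = -34 + 366 + 478 = 810$)
$\frac{H - 290270}{-258814 + 439959} = \frac{810 - 290270}{-258814 + 439959} = - \frac{289460}{181145} = \left(-289460\right) \frac{1}{181145} = - \frac{57892}{36229}$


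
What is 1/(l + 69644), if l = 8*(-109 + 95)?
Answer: 1/69532 ≈ 1.4382e-5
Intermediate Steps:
l = -112 (l = 8*(-14) = -112)
1/(l + 69644) = 1/(-112 + 69644) = 1/69532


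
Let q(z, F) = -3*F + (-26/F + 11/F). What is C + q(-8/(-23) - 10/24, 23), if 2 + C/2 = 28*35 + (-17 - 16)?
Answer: 41868/23 ≈ 1820.3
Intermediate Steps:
q(z, F) = -15/F - 3*F (q(z, F) = -3*F - 15/F = -15/F - 3*F)
C = 1890 (C = -4 + 2*(28*35 + (-17 - 16)) = -4 + 2*(980 - 33) = -4 + 2*947 = -4 + 1894 = 1890)
C + q(-8/(-23) - 10/24, 23) = 1890 + (-15/23 - 3*23) = 1890 + (-15*1/23 - 69) = 1890 + (-15/23 - 69) = 1890 - 1602/23 = 41868/23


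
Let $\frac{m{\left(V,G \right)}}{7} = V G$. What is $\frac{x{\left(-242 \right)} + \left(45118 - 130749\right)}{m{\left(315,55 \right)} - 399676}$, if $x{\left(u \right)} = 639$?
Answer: $\frac{84992}{278401} \approx 0.30529$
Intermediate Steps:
$m{\left(V,G \right)} = 7 G V$ ($m{\left(V,G \right)} = 7 V G = 7 G V$)
$\frac{x{\left(-242 \right)} + \left(45118 - 130749\right)}{m{\left(315,55 \right)} - 399676} = \frac{639 + \left(45118 - 130749\right)}{7 \cdot 55 \cdot 315 - 399676} = \frac{639 - 85631}{121275 - 399676} = - \frac{84992}{-278401} = \left(-84992\right) \left(- \frac{1}{278401}\right) = \frac{84992}{278401}$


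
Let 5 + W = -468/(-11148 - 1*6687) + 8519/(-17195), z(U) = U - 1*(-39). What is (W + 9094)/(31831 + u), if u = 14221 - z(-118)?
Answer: 185813694488/943141606005 ≈ 0.19702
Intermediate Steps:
z(U) = 39 + U (z(U) = U + 39 = 39 + U)
u = 14300 (u = 14221 - (39 - 118) = 14221 - 1*(-79) = 14221 + 79 = 14300)
W = -111816882/20444855 (W = -5 + (-468/(-11148 - 1*6687) + 8519/(-17195)) = -5 + (-468/(-11148 - 6687) + 8519*(-1/17195)) = -5 + (-468/(-17835) - 8519/17195) = -5 + (-468*(-1/17835) - 8519/17195) = -5 + (156/5945 - 8519/17195) = -5 - 9592607/20444855 = -111816882/20444855 ≈ -5.4692)
(W + 9094)/(31831 + u) = (-111816882/20444855 + 9094)/(31831 + 14300) = (185813694488/20444855)/46131 = (185813694488/20444855)*(1/46131) = 185813694488/943141606005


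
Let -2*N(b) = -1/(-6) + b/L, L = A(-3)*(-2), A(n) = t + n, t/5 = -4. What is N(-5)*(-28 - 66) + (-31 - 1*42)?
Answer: -4849/69 ≈ -70.275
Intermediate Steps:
t = -20 (t = 5*(-4) = -20)
A(n) = -20 + n
L = 46 (L = (-20 - 3)*(-2) = -23*(-2) = 46)
N(b) = -1/12 - b/92 (N(b) = -(-1/(-6) + b/46)/2 = -(-1*(-1/6) + b*(1/46))/2 = -(1/6 + b/46)/2 = -1/12 - b/92)
N(-5)*(-28 - 66) + (-31 - 1*42) = (-1/12 - 1/92*(-5))*(-28 - 66) + (-31 - 1*42) = (-1/12 + 5/92)*(-94) + (-31 - 42) = -2/69*(-94) - 73 = 188/69 - 73 = -4849/69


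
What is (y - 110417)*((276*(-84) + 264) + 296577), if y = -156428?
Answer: -73024002165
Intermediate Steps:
(y - 110417)*((276*(-84) + 264) + 296577) = (-156428 - 110417)*((276*(-84) + 264) + 296577) = -266845*((-23184 + 264) + 296577) = -266845*(-22920 + 296577) = -266845*273657 = -73024002165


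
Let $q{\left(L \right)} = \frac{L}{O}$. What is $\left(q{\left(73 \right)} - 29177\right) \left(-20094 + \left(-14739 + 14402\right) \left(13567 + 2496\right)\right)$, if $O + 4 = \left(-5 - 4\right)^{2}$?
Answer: $\frac{12206268878700}{77} \approx 1.5852 \cdot 10^{11}$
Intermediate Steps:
$O = 77$ ($O = -4 + \left(-5 - 4\right)^{2} = -4 + \left(-9\right)^{2} = -4 + 81 = 77$)
$q{\left(L \right)} = \frac{L}{77}$
$\left(q{\left(73 \right)} - 29177\right) \left(-20094 + \left(-14739 + 14402\right) \left(13567 + 2496\right)\right) = \left(\frac{1}{77} \cdot 73 - 29177\right) \left(-20094 + \left(-14739 + 14402\right) \left(13567 + 2496\right)\right) = \left(\frac{73}{77} - 29177\right) \left(-20094 - 5413231\right) = - \frac{2246556 \left(-20094 - 5413231\right)}{77} = \left(- \frac{2246556}{77}\right) \left(-5433325\right) = \frac{12206268878700}{77}$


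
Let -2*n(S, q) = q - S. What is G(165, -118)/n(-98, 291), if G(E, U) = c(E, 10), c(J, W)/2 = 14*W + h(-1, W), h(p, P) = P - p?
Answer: -604/389 ≈ -1.5527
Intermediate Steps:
n(S, q) = S/2 - q/2 (n(S, q) = -(q - S)/2 = S/2 - q/2)
c(J, W) = 2 + 30*W (c(J, W) = 2*(14*W + (W - 1*(-1))) = 2*(14*W + (W + 1)) = 2*(14*W + (1 + W)) = 2*(1 + 15*W) = 2 + 30*W)
G(E, U) = 302 (G(E, U) = 2 + 30*10 = 2 + 300 = 302)
G(165, -118)/n(-98, 291) = 302/((½)*(-98) - ½*291) = 302/(-49 - 291/2) = 302/(-389/2) = 302*(-2/389) = -604/389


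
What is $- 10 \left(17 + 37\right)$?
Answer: $-540$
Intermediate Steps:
$- 10 \left(17 + 37\right) = \left(-10\right) 54 = -540$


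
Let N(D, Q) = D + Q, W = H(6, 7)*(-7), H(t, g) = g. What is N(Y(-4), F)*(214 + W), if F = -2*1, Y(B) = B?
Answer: -990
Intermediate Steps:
W = -49 (W = 7*(-7) = -49)
F = -2
N(Y(-4), F)*(214 + W) = (-4 - 2)*(214 - 49) = -6*165 = -990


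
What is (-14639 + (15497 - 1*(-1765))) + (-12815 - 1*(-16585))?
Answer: 6393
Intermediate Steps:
(-14639 + (15497 - 1*(-1765))) + (-12815 - 1*(-16585)) = (-14639 + (15497 + 1765)) + (-12815 + 16585) = (-14639 + 17262) + 3770 = 2623 + 3770 = 6393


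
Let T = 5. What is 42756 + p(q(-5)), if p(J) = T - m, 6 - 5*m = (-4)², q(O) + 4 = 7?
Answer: 42763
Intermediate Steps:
q(O) = 3 (q(O) = -4 + 7 = 3)
m = -2 (m = 6/5 - ⅕*(-4)² = 6/5 - ⅕*16 = 6/5 - 16/5 = -2)
p(J) = 7 (p(J) = 5 - 1*(-2) = 5 + 2 = 7)
42756 + p(q(-5)) = 42756 + 7 = 42763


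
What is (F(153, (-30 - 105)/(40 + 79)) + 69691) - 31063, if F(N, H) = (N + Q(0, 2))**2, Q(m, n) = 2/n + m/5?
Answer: 62344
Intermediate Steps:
Q(m, n) = 2/n + m/5 (Q(m, n) = 2/n + m*(1/5) = 2/n + m/5)
F(N, H) = (1 + N)**2 (F(N, H) = (N + (2/2 + (1/5)*0))**2 = (N + (2*(1/2) + 0))**2 = (N + (1 + 0))**2 = (N + 1)**2 = (1 + N)**2)
(F(153, (-30 - 105)/(40 + 79)) + 69691) - 31063 = ((1 + 153)**2 + 69691) - 31063 = (154**2 + 69691) - 31063 = (23716 + 69691) - 31063 = 93407 - 31063 = 62344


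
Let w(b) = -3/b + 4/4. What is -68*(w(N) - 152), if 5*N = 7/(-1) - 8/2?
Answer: 111928/11 ≈ 10175.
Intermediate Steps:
N = -11/5 (N = (7/(-1) - 8/2)/5 = (7*(-1) - 8*1/2)/5 = (-7 - 4)/5 = (1/5)*(-11) = -11/5 ≈ -2.2000)
w(b) = 1 - 3/b (w(b) = -3/b + 4*(1/4) = -3/b + 1 = 1 - 3/b)
-68*(w(N) - 152) = -68*((-3 - 11/5)/(-11/5) - 152) = -68*(-5/11*(-26/5) - 152) = -68*(26/11 - 152) = -68*(-1646/11) = 111928/11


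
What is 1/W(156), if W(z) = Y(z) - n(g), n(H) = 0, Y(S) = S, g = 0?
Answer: 1/156 ≈ 0.0064103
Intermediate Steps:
W(z) = z (W(z) = z - 1*0 = z + 0 = z)
1/W(156) = 1/156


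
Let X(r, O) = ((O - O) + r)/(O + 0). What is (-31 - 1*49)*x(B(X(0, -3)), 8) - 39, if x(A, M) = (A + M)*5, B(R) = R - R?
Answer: -3239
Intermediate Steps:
X(r, O) = r/O (X(r, O) = (0 + r)/O = r/O)
B(R) = 0
x(A, M) = 5*A + 5*M
(-31 - 1*49)*x(B(X(0, -3)), 8) - 39 = (-31 - 1*49)*(5*0 + 5*8) - 39 = (-31 - 49)*(0 + 40) - 39 = -80*40 - 39 = -3200 - 39 = -3239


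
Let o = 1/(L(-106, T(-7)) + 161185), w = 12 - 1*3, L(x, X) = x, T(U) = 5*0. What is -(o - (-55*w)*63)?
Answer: -5023248616/161079 ≈ -31185.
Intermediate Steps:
T(U) = 0
w = 9 (w = 12 - 3 = 9)
o = 1/161079 (o = 1/(-106 + 161185) = 1/161079 ≈ 6.2081e-6)
-(o - (-55*w)*63) = -(1/161079 - (-55*9)*63) = -(1/161079 - (-495)*63) = -(1/161079 - 1*(-31185)) = -(1/161079 + 31185) = -1*5023248616/161079 = -5023248616/161079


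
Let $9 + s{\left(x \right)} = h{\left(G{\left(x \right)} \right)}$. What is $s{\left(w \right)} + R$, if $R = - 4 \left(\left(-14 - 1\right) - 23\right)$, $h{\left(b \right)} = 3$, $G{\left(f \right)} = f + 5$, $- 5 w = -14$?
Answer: $146$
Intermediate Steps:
$w = \frac{14}{5}$ ($w = \left(- \frac{1}{5}\right) \left(-14\right) = \frac{14}{5} \approx 2.8$)
$G{\left(f \right)} = 5 + f$
$s{\left(x \right)} = -6$ ($s{\left(x \right)} = -9 + 3 = -6$)
$R = 152$ ($R = - 4 \left(-15 - 23\right) = \left(-4\right) \left(-38\right) = 152$)
$s{\left(w \right)} + R = -6 + 152 = 146$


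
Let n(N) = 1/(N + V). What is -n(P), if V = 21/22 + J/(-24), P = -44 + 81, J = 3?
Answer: -88/3329 ≈ -0.026434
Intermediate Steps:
P = 37
V = 73/88 (V = 21/22 + 3/(-24) = 21*(1/22) + 3*(-1/24) = 21/22 - ⅛ = 73/88 ≈ 0.82955)
n(N) = 1/(73/88 + N) (n(N) = 1/(N + 73/88) = 1/(73/88 + N))
-n(P) = -88/(73 + 88*37) = -88/(73 + 3256) = -88/3329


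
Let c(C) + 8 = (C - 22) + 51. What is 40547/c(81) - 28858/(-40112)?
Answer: 407341195/1022856 ≈ 398.24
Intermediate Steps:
c(C) = 21 + C (c(C) = -8 + ((C - 22) + 51) = -8 + ((-22 + C) + 51) = -8 + (29 + C) = 21 + C)
40547/c(81) - 28858/(-40112) = 40547/(21 + 81) - 28858/(-40112) = 40547/102 - 28858*(-1/40112) = 40547*(1/102) + 14429/20056 = 40547/102 + 14429/20056 = 407341195/1022856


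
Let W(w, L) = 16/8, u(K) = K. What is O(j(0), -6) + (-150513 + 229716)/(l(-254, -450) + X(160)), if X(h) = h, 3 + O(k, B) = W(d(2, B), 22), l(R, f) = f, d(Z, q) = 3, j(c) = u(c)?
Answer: -79493/290 ≈ -274.11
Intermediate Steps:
j(c) = c
W(w, L) = 2 (W(w, L) = 16*(⅛) = 2)
O(k, B) = -1 (O(k, B) = -3 + 2 = -1)
O(j(0), -6) + (-150513 + 229716)/(l(-254, -450) + X(160)) = -1 + (-150513 + 229716)/(-450 + 160) = -1 + 79203/(-290) = -1 + 79203*(-1/290) = -1 - 79203/290 = -79493/290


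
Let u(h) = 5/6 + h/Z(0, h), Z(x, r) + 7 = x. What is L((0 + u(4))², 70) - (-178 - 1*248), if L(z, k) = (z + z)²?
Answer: 331410265/777924 ≈ 426.02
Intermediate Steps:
Z(x, r) = -7 + x
u(h) = ⅚ - h/7 (u(h) = 5/6 + h/(-7 + 0) = 5*(⅙) + h/(-7) = ⅚ + h*(-⅐) = ⅚ - h/7)
L(z, k) = 4*z² (L(z, k) = (2*z)² = 4*z²)
L((0 + u(4))², 70) - (-178 - 1*248) = 4*((0 + (⅚ - ⅐*4))²)² - (-178 - 1*248) = 4*((0 + (⅚ - 4/7))²)² - (-178 - 248) = 4*((0 + 11/42)²)² - 1*(-426) = 4*((11/42)²)² + 426 = 4*(121/1764)² + 426 = 4*(14641/3111696) + 426 = 14641/777924 + 426 = 331410265/777924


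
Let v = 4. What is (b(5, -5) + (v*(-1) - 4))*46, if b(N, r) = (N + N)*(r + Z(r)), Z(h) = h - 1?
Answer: -5428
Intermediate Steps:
Z(h) = -1 + h
b(N, r) = 2*N*(-1 + 2*r) (b(N, r) = (N + N)*(r + (-1 + r)) = (2*N)*(-1 + 2*r) = 2*N*(-1 + 2*r))
(b(5, -5) + (v*(-1) - 4))*46 = (2*5*(-1 + 2*(-5)) + (4*(-1) - 4))*46 = (2*5*(-1 - 10) + (-4 - 4))*46 = (2*5*(-11) - 8)*46 = (-110 - 8)*46 = -118*46 = -5428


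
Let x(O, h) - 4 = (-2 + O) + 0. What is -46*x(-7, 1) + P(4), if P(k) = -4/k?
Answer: 229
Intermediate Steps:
x(O, h) = 2 + O (x(O, h) = 4 + ((-2 + O) + 0) = 4 + (-2 + O) = 2 + O)
-46*x(-7, 1) + P(4) = -46*(2 - 7) - 4/4 = -46*(-5) - 4*¼ = 230 - 1 = 229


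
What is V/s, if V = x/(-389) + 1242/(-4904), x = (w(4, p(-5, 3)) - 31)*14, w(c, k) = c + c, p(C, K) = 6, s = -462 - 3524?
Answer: -547975/3801958408 ≈ -0.00014413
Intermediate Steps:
s = -3986
w(c, k) = 2*c
x = -322 (x = (2*4 - 31)*14 = (8 - 31)*14 = -23*14 = -322)
V = 547975/953828 (V = -322/(-389) + 1242/(-4904) = -322*(-1/389) + 1242*(-1/4904) = 322/389 - 621/2452 = 547975/953828 ≈ 0.57450)
V/s = (547975/953828)/(-3986) = (547975/953828)*(-1/3986) = -547975/3801958408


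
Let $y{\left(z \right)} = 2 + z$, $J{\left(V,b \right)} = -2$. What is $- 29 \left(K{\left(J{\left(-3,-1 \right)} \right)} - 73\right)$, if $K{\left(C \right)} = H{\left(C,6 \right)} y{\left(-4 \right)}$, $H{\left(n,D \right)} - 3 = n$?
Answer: $2175$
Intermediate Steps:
$H{\left(n,D \right)} = 3 + n$
$K{\left(C \right)} = -6 - 2 C$ ($K{\left(C \right)} = \left(3 + C\right) \left(2 - 4\right) = \left(3 + C\right) \left(-2\right) = -6 - 2 C$)
$- 29 \left(K{\left(J{\left(-3,-1 \right)} \right)} - 73\right) = - 29 \left(\left(-6 - -4\right) - 73\right) = - 29 \left(\left(-6 + 4\right) - 73\right) = - 29 \left(-2 - 73\right) = \left(-29\right) \left(-75\right) = 2175$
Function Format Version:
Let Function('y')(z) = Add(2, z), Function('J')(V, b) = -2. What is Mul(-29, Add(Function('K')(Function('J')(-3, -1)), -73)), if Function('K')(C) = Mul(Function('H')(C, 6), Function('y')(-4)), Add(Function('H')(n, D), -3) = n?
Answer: 2175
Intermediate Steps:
Function('H')(n, D) = Add(3, n)
Function('K')(C) = Add(-6, Mul(-2, C)) (Function('K')(C) = Mul(Add(3, C), Add(2, -4)) = Mul(Add(3, C), -2) = Add(-6, Mul(-2, C)))
Mul(-29, Add(Function('K')(Function('J')(-3, -1)), -73)) = Mul(-29, Add(Add(-6, Mul(-2, -2)), -73)) = Mul(-29, Add(Add(-6, 4), -73)) = Mul(-29, Add(-2, -73)) = Mul(-29, -75) = 2175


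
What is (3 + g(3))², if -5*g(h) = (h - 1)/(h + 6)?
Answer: 17689/2025 ≈ 8.7353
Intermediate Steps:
g(h) = -(-1 + h)/(5*(6 + h)) (g(h) = -(h - 1)/(5*(h + 6)) = -(-1 + h)/(5*(6 + h)))
(3 + g(3))² = (3 + (1 - 1*3)/(5*(6 + 3)))² = (3 + (⅕)*(1 - 3)/9)² = (3 + (⅕)*(⅑)*(-2))² = (3 - 2/45)² = (133/45)² = 17689/2025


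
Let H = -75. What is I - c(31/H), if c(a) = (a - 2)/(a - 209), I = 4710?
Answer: 73975079/15706 ≈ 4710.0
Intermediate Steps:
c(a) = (-2 + a)/(-209 + a)
I - c(31/H) = 4710 - (-2 + 31/(-75))/(-209 + 31/(-75)) = 4710 - (-2 + 31*(-1/75))/(-209 + 31*(-1/75)) = 4710 - (-2 - 31/75)/(-209 - 31/75) = 4710 - (-181)/((-15706/75)*75) = 4710 - (-75)*(-181)/(15706*75) = 4710 - 1*181/15706 = 4710 - 181/15706 = 73975079/15706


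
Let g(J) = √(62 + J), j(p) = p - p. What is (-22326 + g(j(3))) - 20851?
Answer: -43177 + √62 ≈ -43169.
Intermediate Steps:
j(p) = 0
(-22326 + g(j(3))) - 20851 = (-22326 + √(62 + 0)) - 20851 = (-22326 + √62) - 20851 = -43177 + √62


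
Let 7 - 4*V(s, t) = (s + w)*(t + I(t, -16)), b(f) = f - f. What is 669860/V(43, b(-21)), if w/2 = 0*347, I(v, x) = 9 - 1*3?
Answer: -2679440/251 ≈ -10675.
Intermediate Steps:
b(f) = 0
I(v, x) = 6 (I(v, x) = 9 - 3 = 6)
w = 0 (w = 2*(0*347) = 2*0 = 0)
V(s, t) = 7/4 - s*(6 + t)/4 (V(s, t) = 7/4 - (s + 0)*(t + 6)/4 = 7/4 - s*(6 + t)/4)
669860/V(43, b(-21)) = 669860/(7/4 - 3/2*43 - ¼*43*0) = 669860/(7/4 - 129/2 + 0) = 669860/(-251/4) = 669860*(-4/251) = -2679440/251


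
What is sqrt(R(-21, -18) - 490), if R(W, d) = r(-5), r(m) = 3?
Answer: I*sqrt(487) ≈ 22.068*I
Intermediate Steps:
R(W, d) = 3
sqrt(R(-21, -18) - 490) = sqrt(3 - 490) = sqrt(-487) = I*sqrt(487)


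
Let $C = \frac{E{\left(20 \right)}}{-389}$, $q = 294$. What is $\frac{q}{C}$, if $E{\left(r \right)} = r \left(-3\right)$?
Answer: $\frac{19061}{10} \approx 1906.1$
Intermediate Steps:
$E{\left(r \right)} = - 3 r$
$C = \frac{60}{389}$ ($C = \frac{\left(-3\right) 20}{-389} = \left(-60\right) \left(- \frac{1}{389}\right) = \frac{60}{389} \approx 0.15424$)
$\frac{q}{C} = \frac{294}{\frac{60}{389}} = 294 \cdot \frac{389}{60} = \frac{19061}{10}$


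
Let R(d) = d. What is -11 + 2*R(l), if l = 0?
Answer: -11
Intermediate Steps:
-11 + 2*R(l) = -11 + 2*0 = -11 + 0 = -11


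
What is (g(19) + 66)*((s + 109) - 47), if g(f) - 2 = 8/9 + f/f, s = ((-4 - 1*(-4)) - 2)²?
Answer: 13838/3 ≈ 4612.7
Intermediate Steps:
s = 4 (s = ((-4 + 4) - 2)² = (0 - 2)² = (-2)² = 4)
g(f) = 35/9 (g(f) = 2 + (8/9 + f/f) = 2 + (8*(⅑) + 1) = 2 + (8/9 + 1) = 2 + 17/9 = 35/9)
(g(19) + 66)*((s + 109) - 47) = (35/9 + 66)*((4 + 109) - 47) = 629*(113 - 47)/9 = (629/9)*66 = 13838/3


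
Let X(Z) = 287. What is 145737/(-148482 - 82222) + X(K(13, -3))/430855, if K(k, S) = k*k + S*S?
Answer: -62725303087/99399971920 ≈ -0.63104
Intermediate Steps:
K(k, S) = S**2 + k**2 (K(k, S) = k**2 + S**2 = S**2 + k**2)
145737/(-148482 - 82222) + X(K(13, -3))/430855 = 145737/(-148482 - 82222) + 287/430855 = 145737/(-230704) + 287*(1/430855) = 145737*(-1/230704) + 287/430855 = -145737/230704 + 287/430855 = -62725303087/99399971920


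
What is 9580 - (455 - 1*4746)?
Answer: 13871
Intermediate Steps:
9580 - (455 - 1*4746) = 9580 - (455 - 4746) = 9580 - 1*(-4291) = 9580 + 4291 = 13871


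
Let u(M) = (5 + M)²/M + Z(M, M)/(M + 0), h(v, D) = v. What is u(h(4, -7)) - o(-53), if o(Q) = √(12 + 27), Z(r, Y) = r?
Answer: 85/4 - √39 ≈ 15.005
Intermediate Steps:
o(Q) = √39
u(M) = 1 + (5 + M)²/M (u(M) = (5 + M)²/M + M/(M + 0) = (5 + M)²/M + M/M = (5 + M)²/M + 1 = 1 + (5 + M)²/M)
u(h(4, -7)) - o(-53) = (4 + (5 + 4)²)/4 - √39 = (4 + 9²)/4 - √39 = (4 + 81)/4 - √39 = (¼)*85 - √39 = 85/4 - √39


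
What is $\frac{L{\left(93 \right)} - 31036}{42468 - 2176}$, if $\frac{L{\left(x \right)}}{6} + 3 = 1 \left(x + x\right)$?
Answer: $- \frac{14969}{20146} \approx -0.74303$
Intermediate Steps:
$L{\left(x \right)} = -18 + 12 x$ ($L{\left(x \right)} = -18 + 6 \cdot 1 \left(x + x\right) = -18 + 6 \cdot 1 \cdot 2 x = -18 + 6 \cdot 2 x = -18 + 12 x$)
$\frac{L{\left(93 \right)} - 31036}{42468 - 2176} = \frac{\left(-18 + 12 \cdot 93\right) - 31036}{42468 - 2176} = \frac{\left(-18 + 1116\right) - 31036}{40292} = \left(1098 - 31036\right) \frac{1}{40292} = \left(-29938\right) \frac{1}{40292} = - \frac{14969}{20146}$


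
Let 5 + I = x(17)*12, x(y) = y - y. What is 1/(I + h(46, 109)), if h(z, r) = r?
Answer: 1/104 ≈ 0.0096154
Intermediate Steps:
x(y) = 0
I = -5 (I = -5 + 0*12 = -5 + 0 = -5)
1/(I + h(46, 109)) = 1/(-5 + 109) = 1/104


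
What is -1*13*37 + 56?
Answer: -425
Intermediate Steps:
-1*13*37 + 56 = -13*37 + 56 = -481 + 56 = -425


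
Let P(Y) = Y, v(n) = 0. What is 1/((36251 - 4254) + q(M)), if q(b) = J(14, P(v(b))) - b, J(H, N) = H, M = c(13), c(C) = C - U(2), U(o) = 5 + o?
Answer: 1/32005 ≈ 3.1245e-5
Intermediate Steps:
c(C) = -7 + C (c(C) = C - (5 + 2) = C - 1*7 = C - 7 = -7 + C)
M = 6 (M = -7 + 13 = 6)
q(b) = 14 - b
1/((36251 - 4254) + q(M)) = 1/((36251 - 4254) + (14 - 1*6)) = 1/(31997 + (14 - 6)) = 1/(31997 + 8) = 1/32005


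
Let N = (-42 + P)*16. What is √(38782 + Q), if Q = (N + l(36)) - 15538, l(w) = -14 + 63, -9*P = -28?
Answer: √204037/3 ≈ 150.57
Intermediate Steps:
P = 28/9 (P = -⅑*(-28) = 28/9 ≈ 3.1111)
l(w) = 49
N = -5600/9 (N = (-42 + 28/9)*16 = -350/9*16 = -5600/9 ≈ -622.22)
Q = -145001/9 (Q = (-5600/9 + 49) - 15538 = -5159/9 - 15538 = -145001/9 ≈ -16111.)
√(38782 + Q) = √(38782 - 145001/9) = √(204037/9) = √204037/3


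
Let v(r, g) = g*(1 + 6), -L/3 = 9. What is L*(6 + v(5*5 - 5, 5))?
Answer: -1107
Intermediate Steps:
L = -27 (L = -3*9 = -27)
v(r, g) = 7*g (v(r, g) = g*7 = 7*g)
L*(6 + v(5*5 - 5, 5)) = -27*(6 + 7*5) = -27*(6 + 35) = -27*41 = -1107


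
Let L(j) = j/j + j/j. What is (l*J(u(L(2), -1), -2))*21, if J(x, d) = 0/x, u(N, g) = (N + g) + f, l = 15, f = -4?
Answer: 0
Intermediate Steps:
L(j) = 2 (L(j) = 1 + 1 = 2)
u(N, g) = -4 + N + g (u(N, g) = (N + g) - 4 = -4 + N + g)
J(x, d) = 0
(l*J(u(L(2), -1), -2))*21 = (15*0)*21 = 0*21 = 0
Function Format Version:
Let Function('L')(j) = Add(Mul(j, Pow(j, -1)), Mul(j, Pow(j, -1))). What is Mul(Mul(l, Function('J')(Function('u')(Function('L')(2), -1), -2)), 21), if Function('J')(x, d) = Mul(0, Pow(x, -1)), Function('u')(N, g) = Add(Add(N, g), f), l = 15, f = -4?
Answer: 0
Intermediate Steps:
Function('L')(j) = 2 (Function('L')(j) = Add(1, 1) = 2)
Function('u')(N, g) = Add(-4, N, g) (Function('u')(N, g) = Add(Add(N, g), -4) = Add(-4, N, g))
Function('J')(x, d) = 0
Mul(Mul(l, Function('J')(Function('u')(Function('L')(2), -1), -2)), 21) = Mul(Mul(15, 0), 21) = Mul(0, 21) = 0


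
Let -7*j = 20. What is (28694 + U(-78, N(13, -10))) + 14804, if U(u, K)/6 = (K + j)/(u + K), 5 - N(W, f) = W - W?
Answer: 22227388/511 ≈ 43498.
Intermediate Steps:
j = -20/7 (j = -⅐*20 = -20/7 ≈ -2.8571)
N(W, f) = 5 (N(W, f) = 5 - (W - W) = 5 - 1*0 = 5 + 0 = 5)
U(u, K) = 6*(-20/7 + K)/(K + u) (U(u, K) = 6*((K - 20/7)/(u + K)) = 6*((-20/7 + K)/(K + u)) = 6*(-20/7 + K)/(K + u))
(28694 + U(-78, N(13, -10))) + 14804 = (28694 + (-120/7 + 6*5)/(5 - 78)) + 14804 = (28694 + (-120/7 + 30)/(-73)) + 14804 = (28694 - 1/73*90/7) + 14804 = (28694 - 90/511) + 14804 = 14662544/511 + 14804 = 22227388/511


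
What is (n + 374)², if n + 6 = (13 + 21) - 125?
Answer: 76729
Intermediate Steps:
n = -97 (n = -6 + ((13 + 21) - 125) = -6 + (34 - 125) = -6 - 91 = -97)
(n + 374)² = (-97 + 374)² = 277² = 76729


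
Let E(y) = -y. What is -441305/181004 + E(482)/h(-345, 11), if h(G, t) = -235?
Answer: -16462747/42535940 ≈ -0.38703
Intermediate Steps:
-441305/181004 + E(482)/h(-345, 11) = -441305/181004 - 1*482/(-235) = -441305*1/181004 - 482*(-1/235) = -441305/181004 + 482/235 = -16462747/42535940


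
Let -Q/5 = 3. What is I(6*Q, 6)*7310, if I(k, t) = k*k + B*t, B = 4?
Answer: 59386440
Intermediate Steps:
Q = -15 (Q = -5*3 = -15)
I(k, t) = k**2 + 4*t (I(k, t) = k*k + 4*t = k**2 + 4*t)
I(6*Q, 6)*7310 = ((6*(-15))**2 + 4*6)*7310 = ((-90)**2 + 24)*7310 = (8100 + 24)*7310 = 8124*7310 = 59386440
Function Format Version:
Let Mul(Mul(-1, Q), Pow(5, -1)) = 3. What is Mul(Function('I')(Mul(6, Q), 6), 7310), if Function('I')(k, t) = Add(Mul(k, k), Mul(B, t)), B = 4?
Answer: 59386440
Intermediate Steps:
Q = -15 (Q = Mul(-5, 3) = -15)
Function('I')(k, t) = Add(Pow(k, 2), Mul(4, t)) (Function('I')(k, t) = Add(Mul(k, k), Mul(4, t)) = Add(Pow(k, 2), Mul(4, t)))
Mul(Function('I')(Mul(6, Q), 6), 7310) = Mul(Add(Pow(Mul(6, -15), 2), Mul(4, 6)), 7310) = Mul(Add(Pow(-90, 2), 24), 7310) = Mul(Add(8100, 24), 7310) = Mul(8124, 7310) = 59386440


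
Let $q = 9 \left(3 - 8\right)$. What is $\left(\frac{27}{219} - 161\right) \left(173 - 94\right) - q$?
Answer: $- \frac{924491}{73} \approx -12664.0$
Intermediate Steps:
$q = -45$ ($q = 9 \left(-5\right) = -45$)
$\left(\frac{27}{219} - 161\right) \left(173 - 94\right) - q = \left(\frac{27}{219} - 161\right) \left(173 - 94\right) - -45 = \left(27 \cdot \frac{1}{219} - 161\right) 79 + 45 = \left(\frac{9}{73} - 161\right) 79 + 45 = \left(- \frac{11744}{73}\right) 79 + 45 = - \frac{927776}{73} + 45 = - \frac{924491}{73}$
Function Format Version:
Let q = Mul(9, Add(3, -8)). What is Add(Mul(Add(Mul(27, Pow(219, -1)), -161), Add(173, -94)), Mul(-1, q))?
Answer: Rational(-924491, 73) ≈ -12664.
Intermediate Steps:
q = -45 (q = Mul(9, -5) = -45)
Add(Mul(Add(Mul(27, Pow(219, -1)), -161), Add(173, -94)), Mul(-1, q)) = Add(Mul(Add(Mul(27, Pow(219, -1)), -161), Add(173, -94)), Mul(-1, -45)) = Add(Mul(Add(Mul(27, Rational(1, 219)), -161), 79), 45) = Add(Mul(Add(Rational(9, 73), -161), 79), 45) = Add(Mul(Rational(-11744, 73), 79), 45) = Add(Rational(-927776, 73), 45) = Rational(-924491, 73)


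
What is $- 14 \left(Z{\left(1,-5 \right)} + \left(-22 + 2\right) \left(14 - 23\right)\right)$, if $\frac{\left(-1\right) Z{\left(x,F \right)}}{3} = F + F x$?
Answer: $-2940$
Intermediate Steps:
$Z{\left(x,F \right)} = - 3 F - 3 F x$ ($Z{\left(x,F \right)} = - 3 \left(F + F x\right) = - 3 F - 3 F x$)
$- 14 \left(Z{\left(1,-5 \right)} + \left(-22 + 2\right) \left(14 - 23\right)\right) = - 14 \left(\left(-3\right) \left(-5\right) \left(1 + 1\right) + \left(-22 + 2\right) \left(14 - 23\right)\right) = - 14 \left(\left(-3\right) \left(-5\right) 2 - -180\right) = - 14 \left(30 + 180\right) = \left(-14\right) 210 = -2940$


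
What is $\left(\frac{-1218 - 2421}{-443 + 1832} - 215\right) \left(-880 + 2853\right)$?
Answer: $- \frac{198795534}{463} \approx -4.2936 \cdot 10^{5}$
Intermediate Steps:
$\left(\frac{-1218 - 2421}{-443 + 1832} - 215\right) \left(-880 + 2853\right) = \left(- \frac{3639}{1389} - 215\right) 1973 = \left(\left(-3639\right) \frac{1}{1389} - 215\right) 1973 = \left(- \frac{1213}{463} - 215\right) 1973 = \left(- \frac{100758}{463}\right) 1973 = - \frac{198795534}{463}$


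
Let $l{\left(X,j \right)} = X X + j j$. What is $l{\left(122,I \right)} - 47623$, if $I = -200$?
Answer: $7261$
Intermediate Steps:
$l{\left(X,j \right)} = X^{2} + j^{2}$
$l{\left(122,I \right)} - 47623 = \left(122^{2} + \left(-200\right)^{2}\right) - 47623 = \left(14884 + 40000\right) - 47623 = 54884 - 47623 = 7261$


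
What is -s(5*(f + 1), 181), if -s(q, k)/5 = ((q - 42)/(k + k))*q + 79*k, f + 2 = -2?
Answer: 25885465/362 ≈ 71507.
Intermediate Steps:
f = -4 (f = -2 - 2 = -4)
s(q, k) = -395*k - 5*q*(-42 + q)/(2*k) (s(q, k) = -5*(((q - 42)/(k + k))*q + 79*k) = -5*(((-42 + q)/((2*k)))*q + 79*k) = -5*(((-42 + q)*(1/(2*k)))*q + 79*k) = -5*(((-42 + q)/(2*k))*q + 79*k) = -5*(q*(-42 + q)/(2*k) + 79*k) = -5*(79*k + q*(-42 + q)/(2*k)) = -395*k - 5*q*(-42 + q)/(2*k))
-s(5*(f + 1), 181) = -5*(-(5*(-4 + 1))² - 158*181² + 42*(5*(-4 + 1)))/(2*181) = -5*(-(5*(-3))² - 158*32761 + 42*(5*(-3)))/(2*181) = -5*(-1*(-15)² - 5176238 + 42*(-15))/(2*181) = -5*(-1*225 - 5176238 - 630)/(2*181) = -5*(-225 - 5176238 - 630)/(2*181) = -5*(-5177093)/(2*181) = -1*(-25885465/362) = 25885465/362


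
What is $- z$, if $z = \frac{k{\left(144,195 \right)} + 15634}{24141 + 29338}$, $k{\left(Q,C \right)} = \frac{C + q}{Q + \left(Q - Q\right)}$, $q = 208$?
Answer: $- \frac{2251699}{7700976} \approx -0.29239$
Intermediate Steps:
$k{\left(Q,C \right)} = \frac{208 + C}{Q}$ ($k{\left(Q,C \right)} = \frac{C + 208}{Q + \left(Q - Q\right)} = \frac{208 + C}{Q + 0} = \frac{208 + C}{Q}$)
$z = \frac{2251699}{7700976}$ ($z = \frac{\frac{208 + 195}{144} + 15634}{24141 + 29338} = \frac{\frac{1}{144} \cdot 403 + 15634}{53479} = \left(\frac{403}{144} + 15634\right) \frac{1}{53479} = \frac{2251699}{144} \cdot \frac{1}{53479} = \frac{2251699}{7700976} \approx 0.29239$)
$- z = \left(-1\right) \frac{2251699}{7700976} = - \frac{2251699}{7700976}$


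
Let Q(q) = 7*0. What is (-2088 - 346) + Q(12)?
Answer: -2434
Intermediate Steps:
Q(q) = 0
(-2088 - 346) + Q(12) = (-2088 - 346) + 0 = -2434 + 0 = -2434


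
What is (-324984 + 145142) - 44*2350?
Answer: -283242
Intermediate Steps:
(-324984 + 145142) - 44*2350 = -179842 - 103400 = -283242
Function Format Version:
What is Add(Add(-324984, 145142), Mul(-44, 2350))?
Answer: -283242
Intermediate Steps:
Add(Add(-324984, 145142), Mul(-44, 2350)) = Add(-179842, -103400) = -283242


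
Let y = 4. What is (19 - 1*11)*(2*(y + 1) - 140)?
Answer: -1040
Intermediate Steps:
(19 - 1*11)*(2*(y + 1) - 140) = (19 - 1*11)*(2*(4 + 1) - 140) = (19 - 11)*(2*5 - 140) = 8*(10 - 140) = 8*(-130) = -1040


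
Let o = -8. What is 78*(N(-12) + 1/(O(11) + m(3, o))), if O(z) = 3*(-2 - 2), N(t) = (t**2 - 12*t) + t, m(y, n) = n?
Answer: 215241/10 ≈ 21524.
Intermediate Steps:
N(t) = t**2 - 11*t
O(z) = -12 (O(z) = 3*(-4) = -12)
78*(N(-12) + 1/(O(11) + m(3, o))) = 78*(-12*(-11 - 12) + 1/(-12 - 8)) = 78*(-12*(-23) + 1/(-20)) = 78*(276 - 1/20) = 78*(5519/20) = 215241/10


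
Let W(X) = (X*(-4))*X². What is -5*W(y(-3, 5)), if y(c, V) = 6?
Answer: 4320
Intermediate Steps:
W(X) = -4*X³ (W(X) = (-4*X)*X² = -4*X³)
-5*W(y(-3, 5)) = -(-20)*6³ = -(-20)*216 = -5*(-864) = 4320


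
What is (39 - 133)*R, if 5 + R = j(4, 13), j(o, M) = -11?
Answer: 1504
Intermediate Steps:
R = -16 (R = -5 - 11 = -16)
(39 - 133)*R = (39 - 133)*(-16) = -94*(-16) = 1504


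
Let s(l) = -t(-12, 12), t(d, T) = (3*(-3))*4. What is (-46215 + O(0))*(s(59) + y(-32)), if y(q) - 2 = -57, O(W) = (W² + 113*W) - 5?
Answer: 878180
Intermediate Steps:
O(W) = -5 + W² + 113*W
t(d, T) = -36 (t(d, T) = -9*4 = -36)
y(q) = -55 (y(q) = 2 - 57 = -55)
s(l) = 36 (s(l) = -1*(-36) = 36)
(-46215 + O(0))*(s(59) + y(-32)) = (-46215 + (-5 + 0² + 113*0))*(36 - 55) = (-46215 + (-5 + 0 + 0))*(-19) = (-46215 - 5)*(-19) = -46220*(-19) = 878180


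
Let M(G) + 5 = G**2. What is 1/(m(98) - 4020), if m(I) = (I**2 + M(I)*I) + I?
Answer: 1/946384 ≈ 1.0567e-6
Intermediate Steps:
M(G) = -5 + G**2
m(I) = I + I**2 + I*(-5 + I**2) (m(I) = (I**2 + (-5 + I**2)*I) + I = (I**2 + I*(-5 + I**2)) + I = I + I**2 + I*(-5 + I**2))
1/(m(98) - 4020) = 1/(98*(-4 + 98 + 98**2) - 4020) = 1/(98*(-4 + 98 + 9604) - 4020) = 1/(98*9698 - 4020) = 1/(950404 - 4020) = 1/946384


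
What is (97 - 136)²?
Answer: 1521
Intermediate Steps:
(97 - 136)² = (-39)² = 1521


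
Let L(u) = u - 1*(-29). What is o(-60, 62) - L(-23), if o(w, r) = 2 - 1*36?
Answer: -40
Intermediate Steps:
o(w, r) = -34 (o(w, r) = 2 - 36 = -34)
L(u) = 29 + u (L(u) = u + 29 = 29 + u)
o(-60, 62) - L(-23) = -34 - (29 - 23) = -34 - 1*6 = -34 - 6 = -40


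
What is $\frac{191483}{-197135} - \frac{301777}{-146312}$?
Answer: $\frac{31474548199}{28843216120} \approx 1.0912$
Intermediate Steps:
$\frac{191483}{-197135} - \frac{301777}{-146312} = 191483 \left(- \frac{1}{197135}\right) - - \frac{301777}{146312} = - \frac{191483}{197135} + \frac{301777}{146312} = \frac{31474548199}{28843216120}$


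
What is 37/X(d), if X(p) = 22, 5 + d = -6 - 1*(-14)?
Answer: 37/22 ≈ 1.6818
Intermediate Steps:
d = 3 (d = -5 + (-6 - 1*(-14)) = -5 + (-6 + 14) = -5 + 8 = 3)
37/X(d) = 37/22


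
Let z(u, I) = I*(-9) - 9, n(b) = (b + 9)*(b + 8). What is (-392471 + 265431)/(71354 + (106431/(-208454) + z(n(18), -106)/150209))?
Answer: -795566832239488/446839377815719 ≈ -1.7804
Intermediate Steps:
n(b) = (8 + b)*(9 + b) (n(b) = (9 + b)*(8 + b) = (8 + b)*(9 + b))
z(u, I) = -9 - 9*I (z(u, I) = -9*I - 9 = -9 - 9*I)
(-392471 + 265431)/(71354 + (106431/(-208454) + z(n(18), -106)/150209)) = (-392471 + 265431)/(71354 + (106431/(-208454) + (-9 - 9*(-106))/150209)) = -127040/(71354 + (106431*(-1/208454) + (-9 + 954)*(1/150209))) = -127040/(71354 + (-106431/208454 + 945*(1/150209))) = -127040/(71354 + (-106431/208454 + 945/150209)) = -127040/(71354 - 15789905049/31311666886) = -127040/2234196889078595/31311666886 = -127040*31311666886/2234196889078595 = -795566832239488/446839377815719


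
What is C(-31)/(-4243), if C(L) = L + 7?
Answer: 24/4243 ≈ 0.0056564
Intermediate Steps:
C(L) = 7 + L
C(-31)/(-4243) = (7 - 31)/(-4243) = -24*(-1/4243) = 24/4243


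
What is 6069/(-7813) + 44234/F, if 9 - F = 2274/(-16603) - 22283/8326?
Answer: 3674206459086677/981449332175 ≈ 3743.7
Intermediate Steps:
F = 1633027175/138236578 (F = 9 - (2274/(-16603) - 22283/8326) = 9 - (2274*(-1/16603) - 22283*1/8326) = 9 - (-2274/16603 - 22283/8326) = 9 - 1*(-388897973/138236578) = 9 + 388897973/138236578 = 1633027175/138236578 ≈ 11.813)
6069/(-7813) + 44234/F = 6069/(-7813) + 44234/(1633027175/138236578) = 6069*(-1/7813) + 44234*(138236578/1633027175) = -6069/7813 + 6114756791252/1633027175 = 3674206459086677/981449332175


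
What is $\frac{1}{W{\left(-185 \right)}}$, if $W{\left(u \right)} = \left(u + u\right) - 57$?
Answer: $- \frac{1}{427} \approx -0.0023419$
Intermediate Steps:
$W{\left(u \right)} = -57 + 2 u$ ($W{\left(u \right)} = 2 u - 57 = -57 + 2 u$)
$\frac{1}{W{\left(-185 \right)}} = \frac{1}{-57 + 2 \left(-185\right)} = \frac{1}{-57 - 370} = \frac{1}{-427} = - \frac{1}{427}$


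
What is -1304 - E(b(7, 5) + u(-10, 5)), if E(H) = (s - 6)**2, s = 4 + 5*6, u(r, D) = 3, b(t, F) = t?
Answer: -2088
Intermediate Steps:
s = 34 (s = 4 + 30 = 34)
E(H) = 784 (E(H) = (34 - 6)**2 = 28**2 = 784)
-1304 - E(b(7, 5) + u(-10, 5)) = -1304 - 1*784 = -1304 - 784 = -2088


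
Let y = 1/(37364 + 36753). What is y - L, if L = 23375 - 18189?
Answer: -384370761/74117 ≈ -5186.0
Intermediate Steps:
L = 5186
y = 1/74117 ≈ 1.3492e-5
y - L = 1/74117 - 1*5186 = 1/74117 - 5186 = -384370761/74117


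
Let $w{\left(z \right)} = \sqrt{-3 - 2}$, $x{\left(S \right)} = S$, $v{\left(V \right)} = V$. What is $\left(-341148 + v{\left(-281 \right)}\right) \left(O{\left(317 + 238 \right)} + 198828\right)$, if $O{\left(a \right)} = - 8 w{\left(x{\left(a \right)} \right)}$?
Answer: $-67885645212 + 2731432 i \sqrt{5} \approx -6.7886 \cdot 10^{10} + 6.1077 \cdot 10^{6} i$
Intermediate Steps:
$w{\left(z \right)} = i \sqrt{5}$ ($w{\left(z \right)} = \sqrt{-5} = i \sqrt{5}$)
$O{\left(a \right)} = - 8 i \sqrt{5}$
$\left(-341148 + v{\left(-281 \right)}\right) \left(O{\left(317 + 238 \right)} + 198828\right) = \left(-341148 - 281\right) \left(- 8 i \sqrt{5} + 198828\right) = - 341429 \left(198828 - 8 i \sqrt{5}\right) = -67885645212 + 2731432 i \sqrt{5}$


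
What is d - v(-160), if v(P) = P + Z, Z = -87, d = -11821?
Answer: -11574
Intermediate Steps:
v(P) = -87 + P (v(P) = P - 87 = -87 + P)
d - v(-160) = -11821 - (-87 - 160) = -11821 - 1*(-247) = -11821 + 247 = -11574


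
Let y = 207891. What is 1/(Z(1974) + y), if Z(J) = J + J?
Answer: 1/211839 ≈ 4.7206e-6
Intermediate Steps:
Z(J) = 2*J
1/(Z(1974) + y) = 1/(2*1974 + 207891) = 1/(3948 + 207891) = 1/211839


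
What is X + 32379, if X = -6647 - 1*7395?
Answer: 18337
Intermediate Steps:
X = -14042 (X = -6647 - 7395 = -14042)
X + 32379 = -14042 + 32379 = 18337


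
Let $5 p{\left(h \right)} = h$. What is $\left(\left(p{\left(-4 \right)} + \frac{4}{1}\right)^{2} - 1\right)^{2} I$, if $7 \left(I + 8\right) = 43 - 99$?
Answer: $- \frac{853776}{625} \approx -1366.0$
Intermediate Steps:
$p{\left(h \right)} = \frac{h}{5}$
$I = -16$ ($I = -8 + \frac{43 - 99}{7} = -8 + \frac{1}{7} \left(-56\right) = -8 - 8 = -16$)
$\left(\left(p{\left(-4 \right)} + \frac{4}{1}\right)^{2} - 1\right)^{2} I = \left(\left(\frac{1}{5} \left(-4\right) + \frac{4}{1}\right)^{2} - 1\right)^{2} \left(-16\right) = \left(\left(- \frac{4}{5} + 4 \cdot 1\right)^{2} - 1\right)^{2} \left(-16\right) = \left(\left(- \frac{4}{5} + 4\right)^{2} - 1\right)^{2} \left(-16\right) = \left(\left(\frac{16}{5}\right)^{2} - 1\right)^{2} \left(-16\right) = \left(\frac{256}{25} - 1\right)^{2} \left(-16\right) = \left(\frac{231}{25}\right)^{2} \left(-16\right) = \frac{53361}{625} \left(-16\right) = - \frac{853776}{625}$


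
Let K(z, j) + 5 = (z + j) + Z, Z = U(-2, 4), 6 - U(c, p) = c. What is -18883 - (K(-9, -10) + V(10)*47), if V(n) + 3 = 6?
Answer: -19008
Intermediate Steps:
U(c, p) = 6 - c
Z = 8 (Z = 6 - 1*(-2) = 6 + 2 = 8)
K(z, j) = 3 + j + z (K(z, j) = -5 + ((z + j) + 8) = -5 + ((j + z) + 8) = -5 + (8 + j + z) = 3 + j + z)
V(n) = 3 (V(n) = -3 + 6 = 3)
-18883 - (K(-9, -10) + V(10)*47) = -18883 - ((3 - 10 - 9) + 3*47) = -18883 - (-16 + 141) = -18883 - 1*125 = -18883 - 125 = -19008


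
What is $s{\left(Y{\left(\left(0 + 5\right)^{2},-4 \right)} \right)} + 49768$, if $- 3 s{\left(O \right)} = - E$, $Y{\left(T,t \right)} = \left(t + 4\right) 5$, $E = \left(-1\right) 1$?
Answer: $\frac{149303}{3} \approx 49768.0$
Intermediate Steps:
$E = -1$
$Y{\left(T,t \right)} = 20 + 5 t$ ($Y{\left(T,t \right)} = \left(4 + t\right) 5 = 20 + 5 t$)
$s{\left(O \right)} = - \frac{1}{3}$ ($s{\left(O \right)} = - \frac{\left(-1\right) \left(-1\right)}{3} = \left(- \frac{1}{3}\right) 1 = - \frac{1}{3}$)
$s{\left(Y{\left(\left(0 + 5\right)^{2},-4 \right)} \right)} + 49768 = - \frac{1}{3} + 49768 = \frac{149303}{3}$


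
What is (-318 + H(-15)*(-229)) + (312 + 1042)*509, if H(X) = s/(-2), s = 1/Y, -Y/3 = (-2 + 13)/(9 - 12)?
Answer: 15155325/22 ≈ 6.8888e+5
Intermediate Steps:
Y = 11 (Y = -3*(-2 + 13)/(9 - 12) = -33/(-3) = -33*(-1)/3 = -3*(-11/3) = 11)
s = 1/11 ≈ 0.090909
H(X) = -1/22 (H(X) = (1/11)/(-2) = (1/11)*(-½) = -1/22)
(-318 + H(-15)*(-229)) + (312 + 1042)*509 = (-318 - 1/22*(-229)) + (312 + 1042)*509 = (-318 + 229/22) + 1354*509 = -6767/22 + 689186 = 15155325/22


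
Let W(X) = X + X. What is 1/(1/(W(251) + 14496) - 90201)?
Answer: -14998/1352834597 ≈ -1.1086e-5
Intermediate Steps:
W(X) = 2*X
1/(1/(W(251) + 14496) - 90201) = 1/(1/(2*251 + 14496) - 90201) = 1/(1/(502 + 14496) - 90201) = 1/(1/14998 - 90201) = 1/(-1352834597/14998) = -14998/1352834597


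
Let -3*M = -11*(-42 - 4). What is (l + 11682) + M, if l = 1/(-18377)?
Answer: 634741577/55131 ≈ 11513.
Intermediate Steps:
l = -1/18377 ≈ -5.4416e-5
M = -506/3 (M = -(-11)*(-42 - 4)/3 = -(-11)*(-46)/3 = -⅓*506 = -506/3 ≈ -168.67)
(l + 11682) + M = (-1/18377 + 11682) - 506/3 = 214680113/18377 - 506/3 = 634741577/55131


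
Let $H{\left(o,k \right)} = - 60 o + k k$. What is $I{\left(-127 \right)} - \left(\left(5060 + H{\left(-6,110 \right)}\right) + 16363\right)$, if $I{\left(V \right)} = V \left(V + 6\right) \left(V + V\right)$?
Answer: $-3937101$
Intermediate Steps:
$H{\left(o,k \right)} = k^{2} - 60 o$ ($H{\left(o,k \right)} = - 60 o + k^{2} = k^{2} - 60 o$)
$I{\left(V \right)} = 2 V^{2} \left(6 + V\right)$ ($I{\left(V \right)} = V \left(6 + V\right) 2 V = V 2 V \left(6 + V\right) = 2 V^{2} \left(6 + V\right)$)
$I{\left(-127 \right)} - \left(\left(5060 + H{\left(-6,110 \right)}\right) + 16363\right) = 2 \left(-127\right)^{2} \left(6 - 127\right) - \left(\left(5060 - \left(-360 - 110^{2}\right)\right) + 16363\right) = 2 \cdot 16129 \left(-121\right) - \left(\left(5060 + \left(12100 + 360\right)\right) + 16363\right) = -3903218 - \left(\left(5060 + 12460\right) + 16363\right) = -3903218 - \left(17520 + 16363\right) = -3903218 - 33883 = -3937101$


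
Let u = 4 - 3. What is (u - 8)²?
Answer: 49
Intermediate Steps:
u = 1
(u - 8)² = (1 - 8)² = (-7)² = 49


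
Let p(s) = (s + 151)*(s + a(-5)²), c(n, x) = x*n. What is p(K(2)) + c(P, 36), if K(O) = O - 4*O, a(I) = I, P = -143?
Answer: -2393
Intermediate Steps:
K(O) = -3*O
c(n, x) = n*x
p(s) = (25 + s)*(151 + s) (p(s) = (s + 151)*(s + (-5)²) = (151 + s)*(s + 25) = (151 + s)*(25 + s) = (25 + s)*(151 + s))
p(K(2)) + c(P, 36) = (3775 + (-3*2)² + 176*(-3*2)) - 143*36 = (3775 + (-6)² + 176*(-6)) - 5148 = (3775 + 36 - 1056) - 5148 = 2755 - 5148 = -2393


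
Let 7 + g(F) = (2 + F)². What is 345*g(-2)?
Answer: -2415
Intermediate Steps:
g(F) = -7 + (2 + F)²
345*g(-2) = 345*(-7 + (2 - 2)²) = 345*(-7 + 0²) = 345*(-7 + 0) = 345*(-7) = -2415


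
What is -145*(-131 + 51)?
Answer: 11600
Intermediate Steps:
-145*(-131 + 51) = -145*(-80) = 11600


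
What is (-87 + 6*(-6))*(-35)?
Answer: 4305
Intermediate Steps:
(-87 + 6*(-6))*(-35) = (-87 - 36)*(-35) = -123*(-35) = 4305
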